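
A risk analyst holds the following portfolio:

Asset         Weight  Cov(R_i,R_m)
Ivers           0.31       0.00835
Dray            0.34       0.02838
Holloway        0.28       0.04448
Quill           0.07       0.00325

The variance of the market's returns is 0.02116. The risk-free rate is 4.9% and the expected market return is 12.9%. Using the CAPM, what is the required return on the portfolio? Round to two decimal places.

14.32%

β_Ivers = 0.00835 / 0.02116 = 0.3946
β_Dray = 0.02838 / 0.02116 = 1.3412
β_Holloway = 0.04448 / 0.02116 = 2.1021
β_Quill = 0.00325 / 0.02116 = 0.1536
β_P = Σ w_i β_i = 0.31×0.3946 + 0.34×1.3412 + 0.28×2.1021 + 0.07×0.1536 = 1.1777
MRP = 12.9% − 4.9% = 8.00%
E(R_P) = R_f + β_P × MRP = 4.9% + 1.1777 × 8.0% = 14.32%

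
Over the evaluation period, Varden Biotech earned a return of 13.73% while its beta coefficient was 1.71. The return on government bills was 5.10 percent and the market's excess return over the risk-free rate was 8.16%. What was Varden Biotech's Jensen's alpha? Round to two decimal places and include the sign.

CAPM benchmark = R_f + β(R_m − R_f) = 5.10% + 1.71 × 8.16% = 19.0536%
α = actual − benchmark = 13.73% − 19.0536% = -5.32%

-5.32%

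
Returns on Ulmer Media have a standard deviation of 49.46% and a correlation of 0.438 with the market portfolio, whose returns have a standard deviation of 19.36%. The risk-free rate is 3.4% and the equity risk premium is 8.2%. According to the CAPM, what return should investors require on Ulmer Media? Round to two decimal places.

12.58%

β = ρ × σ_i / σ_m = 0.438 × 49.46% / 19.36% = 1.1190
E(R) = 3.4% + 1.1190 × 8.2% = 12.58%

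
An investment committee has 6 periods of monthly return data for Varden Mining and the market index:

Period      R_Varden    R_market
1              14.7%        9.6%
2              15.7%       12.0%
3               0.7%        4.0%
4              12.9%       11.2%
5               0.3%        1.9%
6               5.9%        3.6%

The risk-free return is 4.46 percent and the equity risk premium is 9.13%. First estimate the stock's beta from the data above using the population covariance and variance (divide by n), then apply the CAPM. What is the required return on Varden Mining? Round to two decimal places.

Mean R_i = (14.7 + 15.7 + 0.7 + 12.9 + 0.3 + 5.9) / 6 = 8.3667%
Mean R_m = (9.6 + 12.0 + 4.0 + 11.2 + 1.9 + 3.6) / 6 = 7.0500%
Σ(R_i − R̄_i)(R_m − R̄_m) = 144.7000  ⇒  Cov = 144.7000 / 6 = 24.1167
Σ(R_m − R̄_m)² = 95.9550  ⇒  Var(R_m) = 95.9550 / 6 = 15.9925
β = Cov / Var(R_m) = 24.1167 / 15.9925 = 1.5080
E(R) = R_f + β × MRP = 4.46% + 1.5080 × 9.13% = 18.23%

18.23%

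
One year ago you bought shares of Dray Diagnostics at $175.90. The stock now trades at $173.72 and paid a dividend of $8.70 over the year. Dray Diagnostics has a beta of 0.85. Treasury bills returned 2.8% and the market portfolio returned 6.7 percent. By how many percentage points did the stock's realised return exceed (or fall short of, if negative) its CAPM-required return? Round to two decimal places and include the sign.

Realised HPR = (P1 + D1 − P0) / P0 = (173.72 + 8.70 − 175.90) / 175.90 = 6.52 / 175.90 = 3.7067%
MRP = 6.7% − 2.8% = 3.90%
CAPM required = R_f + β·MRP = 2.8% + 0.85 × 3.9% = 6.1150%
α = realised − required = 3.7067% − 6.1150% = -2.41%

-2.41%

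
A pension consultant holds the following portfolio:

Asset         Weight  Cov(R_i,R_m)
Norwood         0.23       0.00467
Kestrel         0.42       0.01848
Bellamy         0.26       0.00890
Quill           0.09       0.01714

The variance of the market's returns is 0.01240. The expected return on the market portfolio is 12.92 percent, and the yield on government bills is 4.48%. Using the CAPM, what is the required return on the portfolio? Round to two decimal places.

β_Norwood = 0.00467 / 0.01240 = 0.3766
β_Kestrel = 0.01848 / 0.01240 = 1.4903
β_Bellamy = 0.00890 / 0.01240 = 0.7177
β_Quill = 0.01714 / 0.01240 = 1.3823
β_P = Σ w_i β_i = 0.23×0.3766 + 0.42×1.4903 + 0.26×0.7177 + 0.09×1.3823 = 1.0236
MRP = 12.92% − 4.48% = 8.44%
E(R_P) = R_f + β_P × MRP = 4.48% + 1.0236 × 8.44% = 13.12%

13.12%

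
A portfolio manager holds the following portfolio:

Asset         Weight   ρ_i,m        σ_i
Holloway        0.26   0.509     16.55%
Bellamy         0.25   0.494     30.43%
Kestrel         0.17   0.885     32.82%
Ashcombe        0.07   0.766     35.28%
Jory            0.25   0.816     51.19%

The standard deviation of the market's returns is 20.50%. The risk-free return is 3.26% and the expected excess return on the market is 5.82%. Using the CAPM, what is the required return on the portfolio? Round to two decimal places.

β_Holloway = 0.509 × 16.55% / 20.50% = 0.4109
β_Bellamy = 0.494 × 30.43% / 20.50% = 0.7333
β_Kestrel = 0.885 × 32.82% / 20.50% = 1.4169
β_Ashcombe = 0.766 × 35.28% / 20.50% = 1.3183
β_Jory = 0.816 × 51.19% / 20.50% = 2.0376
β_P = Σ w_i β_i = 0.26×0.4109 + 0.25×0.7333 + 0.17×1.4169 + 0.07×1.3183 + 0.25×2.0376 = 1.1327
E(R_P) = R_f + β_P × MRP = 3.26% + 1.1327 × 5.82% = 9.85%

9.85%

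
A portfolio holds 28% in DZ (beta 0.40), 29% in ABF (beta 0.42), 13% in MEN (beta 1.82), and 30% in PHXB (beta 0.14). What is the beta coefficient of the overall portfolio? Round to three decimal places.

β_P = Σ w_i β_i = 0.28×0.40 + 0.29×0.42 + 0.13×1.82 + 0.30×0.14 = 0.5124

0.512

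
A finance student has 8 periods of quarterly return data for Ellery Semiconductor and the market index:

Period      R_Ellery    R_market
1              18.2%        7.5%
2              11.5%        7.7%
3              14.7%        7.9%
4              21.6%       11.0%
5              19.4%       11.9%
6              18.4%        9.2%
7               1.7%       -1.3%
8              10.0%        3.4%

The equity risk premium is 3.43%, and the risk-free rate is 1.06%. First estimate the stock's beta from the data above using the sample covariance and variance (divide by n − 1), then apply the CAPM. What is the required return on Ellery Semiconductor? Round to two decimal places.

Mean R_i = (18.2 + 11.5 + 14.7 + 21.6 + 19.4 + 18.4 + 1.7 + 10.0) / 8 = 14.4375%
Mean R_m = (7.5 + 7.7 + 7.9 + 11.0 + 11.9 + 9.2 − 1.3 + 3.4) / 8 = 7.1625%
Σ(R_i − R̄_i)(R_m − R̄_m) = 183.4413  ⇒  Cov = 183.4413 / 7 = 26.2059
Σ(R_m − R̄_m)² = 128.0388  ⇒  Var(R_m) = 128.0388 / 7 = 18.2913
β = Cov / Var(R_m) = 26.2059 / 18.2913 = 1.4327
E(R) = R_f + β × MRP = 1.06% + 1.4327 × 3.43% = 5.97%

5.97%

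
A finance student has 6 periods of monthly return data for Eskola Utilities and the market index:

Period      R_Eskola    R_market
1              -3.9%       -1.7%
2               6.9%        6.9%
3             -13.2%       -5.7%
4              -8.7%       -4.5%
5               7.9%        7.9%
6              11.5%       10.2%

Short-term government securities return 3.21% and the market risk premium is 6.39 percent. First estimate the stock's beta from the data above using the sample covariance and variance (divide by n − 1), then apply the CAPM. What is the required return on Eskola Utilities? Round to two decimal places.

Mean R_i = (-3.9 + 6.9 − 13.2 − 8.7 + 7.9 + 11.5) / 6 = 0.0833%
Mean R_m = (-1.7 + 6.9 − 5.7 − 4.5 + 7.9 + 10.2) / 6 = 2.1833%
Σ(R_i − R̄_i)(R_m − R̄_m) = 347.2483  ⇒  Cov = 347.2483 / 5 = 69.4497
Σ(R_m − R̄_m)² = 241.0883  ⇒  Var(R_m) = 241.0883 / 5 = 48.2177
β = Cov / Var(R_m) = 69.4497 / 48.2177 = 1.4403
E(R) = R_f + β × MRP = 3.21% + 1.4403 × 6.39% = 12.41%

12.41%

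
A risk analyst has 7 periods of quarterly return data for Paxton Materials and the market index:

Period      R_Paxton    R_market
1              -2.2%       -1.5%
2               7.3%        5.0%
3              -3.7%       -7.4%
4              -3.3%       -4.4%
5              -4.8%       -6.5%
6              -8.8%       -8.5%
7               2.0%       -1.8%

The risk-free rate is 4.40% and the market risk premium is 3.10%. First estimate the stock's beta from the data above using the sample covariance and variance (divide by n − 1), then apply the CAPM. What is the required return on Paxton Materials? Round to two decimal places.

7.66%

Mean R_i = (-2.2 + 7.3 − 3.7 − 3.3 − 4.8 − 8.8 + 2.0) / 7 = -1.9286%
Mean R_m = (-1.5 + 5.0 − 7.4 − 4.4 − 6.5 − 8.5 − 1.8) / 7 = -3.5857%
Σ(R_i − R̄_i)(R_m − R̄_m) = 135.6929  ⇒  Cov = 135.6929 / 6 = 22.6155
Σ(R_m − R̄_m)² = 129.1086  ⇒  Var(R_m) = 129.1086 / 6 = 21.5181
β = Cov / Var(R_m) = 22.6155 / 21.5181 = 1.0510
E(R) = R_f + β × MRP = 4.40% + 1.0510 × 3.10% = 7.66%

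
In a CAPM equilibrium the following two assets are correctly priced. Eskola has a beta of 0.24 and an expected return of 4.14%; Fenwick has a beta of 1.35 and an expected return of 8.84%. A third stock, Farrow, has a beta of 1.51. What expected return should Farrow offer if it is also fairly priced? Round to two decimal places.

9.52%

MRP (SML slope) = (8.84% − 4.14%) / (1.35 − 0.24) = 4.70% / 1.11 = 4.2342%
R_f (intercept) = 4.14% − 0.24 × 4.2342% = 3.1238%
E(R_Farrow) = R_f + β × MRP = 3.1238% + 1.51 × 4.2342% = 9.52%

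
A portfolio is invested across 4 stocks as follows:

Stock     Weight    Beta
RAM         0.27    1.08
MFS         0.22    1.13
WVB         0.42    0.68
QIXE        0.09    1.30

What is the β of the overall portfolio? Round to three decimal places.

0.943

β_P = Σ w_i β_i = 0.27×1.08 + 0.22×1.13 + 0.42×0.68 + 0.09×1.30 = 0.9428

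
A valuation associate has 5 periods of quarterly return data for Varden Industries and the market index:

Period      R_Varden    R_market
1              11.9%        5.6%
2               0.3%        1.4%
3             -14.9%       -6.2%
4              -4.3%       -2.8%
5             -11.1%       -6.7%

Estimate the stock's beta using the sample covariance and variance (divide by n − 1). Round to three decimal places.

1.960

Mean R_i = (11.9 + 0.3 − 14.9 − 4.3 − 11.1) / 5 = -3.6200%
Mean R_m = (5.6 + 1.4 − 6.2 − 2.8 − 6.7) / 5 = -1.7400%
Σ(R_i − R̄_i)(R_m − R̄_m) = 214.3560  ⇒  Cov = 214.3560 / 4 = 53.5890
Σ(R_m − R̄_m)² = 109.3520  ⇒  Var(R_m) = 109.3520 / 4 = 27.3380
β = Cov / Var(R_m) = 53.5890 / 27.3380 = 1.9602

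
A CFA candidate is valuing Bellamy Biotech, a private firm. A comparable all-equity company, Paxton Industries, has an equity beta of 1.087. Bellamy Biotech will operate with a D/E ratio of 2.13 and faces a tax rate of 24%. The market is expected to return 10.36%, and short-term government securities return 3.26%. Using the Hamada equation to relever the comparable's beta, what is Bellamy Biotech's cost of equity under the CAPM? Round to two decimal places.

β_L = β_U × [1 + (1 − t)(D/E)] = 1.087 × [1 + (1 − 0.24) × 2.13]
    = 1.087 × [1 + 0.76 × 2.13] = 1.087 × 2.6188 = 2.8466
MRP = 10.36% − 3.26% = 7.10%
E(R) = R_f + β_L × MRP = 3.26% + 2.8466 × 7.10% = 23.47%

23.47%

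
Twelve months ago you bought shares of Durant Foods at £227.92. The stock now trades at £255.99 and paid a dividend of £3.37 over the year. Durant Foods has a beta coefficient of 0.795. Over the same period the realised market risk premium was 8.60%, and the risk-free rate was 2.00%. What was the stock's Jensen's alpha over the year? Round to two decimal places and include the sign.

Realised HPR = (P1 + D1 − P0) / P0 = (255.99 + 3.37 − 227.92) / 227.92 = 31.44 / 227.92 = 13.7943%
CAPM required = R_f + β·MRP = 2.00% + 0.795 × 8.60% = 8.83700%
α = realised − required = 13.7943% − 8.83700% = +4.96%

+4.96%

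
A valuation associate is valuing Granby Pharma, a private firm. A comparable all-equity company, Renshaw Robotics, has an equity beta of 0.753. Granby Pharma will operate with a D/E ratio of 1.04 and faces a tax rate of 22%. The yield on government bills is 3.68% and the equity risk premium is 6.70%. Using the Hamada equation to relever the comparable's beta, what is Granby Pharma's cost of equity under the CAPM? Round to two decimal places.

β_L = β_U × [1 + (1 − t)(D/E)] = 0.753 × [1 + (1 − 0.22) × 1.04]
    = 0.753 × [1 + 0.78 × 1.04] = 0.753 × 1.8112 = 1.3638
E(R) = R_f + β_L × MRP = 3.68% + 1.3638 × 6.70% = 12.82%

12.82%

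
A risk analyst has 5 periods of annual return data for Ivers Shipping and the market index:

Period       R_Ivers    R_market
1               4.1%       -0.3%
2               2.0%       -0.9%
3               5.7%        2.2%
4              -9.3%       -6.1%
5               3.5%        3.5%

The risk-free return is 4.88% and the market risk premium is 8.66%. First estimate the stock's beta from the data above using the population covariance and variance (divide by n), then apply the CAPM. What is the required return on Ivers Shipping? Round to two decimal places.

17.61%

Mean R_i = (4.1 + 2.0 + 5.7 − 9.3 + 3.5) / 5 = 1.2000%
Mean R_m = (-0.3 − 0.9 + 2.2 − 6.1 + 3.5) / 5 = -0.3200%
Σ(R_i − R̄_i)(R_m − R̄_m) = 80.4100  ⇒  Cov = 80.4100 / 5 = 16.0820
Σ(R_m − R̄_m)² = 54.6880  ⇒  Var(R_m) = 54.6880 / 5 = 10.9376
β = Cov / Var(R_m) = 16.0820 / 10.9376 = 1.4703
E(R) = R_f + β × MRP = 4.88% + 1.4703 × 8.66% = 17.61%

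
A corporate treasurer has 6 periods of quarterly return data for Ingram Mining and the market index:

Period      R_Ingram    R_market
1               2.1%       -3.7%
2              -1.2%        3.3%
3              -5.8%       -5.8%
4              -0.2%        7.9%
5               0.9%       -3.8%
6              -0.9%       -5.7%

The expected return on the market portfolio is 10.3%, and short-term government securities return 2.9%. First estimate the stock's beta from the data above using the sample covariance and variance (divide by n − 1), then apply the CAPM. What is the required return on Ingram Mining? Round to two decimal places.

Mean R_i = (2.1 − 1.2 − 5.8 − 0.2 + 0.9 − 0.9) / 6 = -0.8500%
Mean R_m = (-3.7 + 3.3 − 5.8 + 7.9 − 3.8 − 5.7) / 6 = -1.3000%
Σ(R_i − R̄_i)(R_m − R̄_m) = 15.4100  ⇒  Cov = 15.4100 / 5 = 3.0820
Σ(R_m − R̄_m)² = 157.4200  ⇒  Var(R_m) = 157.4200 / 5 = 31.4840
β = Cov / Var(R_m) = 3.0820 / 31.4840 = 0.0979
MRP = 10.3% − 2.9% = 7.40%
E(R) = R_f + β × MRP = 2.9% + 0.0979 × 7.4% = 3.62%

3.62%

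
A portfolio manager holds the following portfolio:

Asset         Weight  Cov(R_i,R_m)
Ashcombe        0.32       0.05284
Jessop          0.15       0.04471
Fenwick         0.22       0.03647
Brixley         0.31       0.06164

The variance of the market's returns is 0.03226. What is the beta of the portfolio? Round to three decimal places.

1.573

β_Ashcombe = 0.05284 / 0.03226 = 1.6379
β_Jessop = 0.04471 / 0.03226 = 1.3859
β_Fenwick = 0.03647 / 0.03226 = 1.1305
β_Brixley = 0.06164 / 0.03226 = 1.9107
β_P = Σ w_i β_i = 0.32×1.6379 + 0.15×1.3859 + 0.22×1.1305 + 0.31×1.9107 = 1.5730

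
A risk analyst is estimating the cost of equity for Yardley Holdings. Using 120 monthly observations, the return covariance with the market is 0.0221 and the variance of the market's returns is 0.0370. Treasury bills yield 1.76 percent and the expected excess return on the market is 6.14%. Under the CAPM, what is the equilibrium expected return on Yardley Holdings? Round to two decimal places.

β = Cov(R_i, R_m) / Var(R_m) = 0.0221 / 0.0370 = 0.5973
E(R) = R_f + β × MRP = 1.76% + 0.5973 × 6.14% = 5.43%

5.43%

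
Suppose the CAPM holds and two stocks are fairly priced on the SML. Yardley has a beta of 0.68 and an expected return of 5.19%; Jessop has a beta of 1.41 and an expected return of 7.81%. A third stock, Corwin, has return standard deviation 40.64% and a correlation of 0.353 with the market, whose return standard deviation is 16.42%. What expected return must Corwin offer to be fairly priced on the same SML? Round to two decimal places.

MRP = (7.81% − 5.19%) / (1.41 − 0.68) = 3.5890%
R_f = 5.19% − 0.68 × 3.5890% = 2.7495%
β_Corwin = ρ·σ_i/σ_m = 0.353 × 40.64 / 16.42 = 0.8737
E(R_Corwin) = R_f + β × MRP = 2.7495% + 0.8737 × 3.5890% = 5.89%

5.89%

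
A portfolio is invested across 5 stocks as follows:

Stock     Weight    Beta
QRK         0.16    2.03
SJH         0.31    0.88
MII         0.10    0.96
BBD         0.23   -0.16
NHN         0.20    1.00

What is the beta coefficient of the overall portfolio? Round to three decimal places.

0.857

β_P = Σ w_i β_i = 0.16×2.03 + 0.31×0.88 + 0.10×0.96 + 0.23×-0.16 + 0.20×1.00 = 0.8568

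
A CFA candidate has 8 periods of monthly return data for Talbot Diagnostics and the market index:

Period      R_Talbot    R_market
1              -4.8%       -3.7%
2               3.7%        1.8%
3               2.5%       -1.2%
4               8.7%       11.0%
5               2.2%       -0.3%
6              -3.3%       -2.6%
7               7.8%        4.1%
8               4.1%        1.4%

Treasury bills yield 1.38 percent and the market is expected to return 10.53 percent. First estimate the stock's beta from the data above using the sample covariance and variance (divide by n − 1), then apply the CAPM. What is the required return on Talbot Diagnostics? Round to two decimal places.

9.57%

Mean R_i = (-4.8 + 3.7 + 2.5 + 8.7 + 2.2 − 3.3 + 7.8 + 4.1) / 8 = 2.6125%
Mean R_m = (-3.7 + 1.8 − 1.2 + 11.0 − 0.3 − 2.6 + 4.1 + 1.4) / 8 = 1.3125%
Σ(R_i − R̄_i)(R_m − R̄_m) = 135.3288  ⇒  Cov = 135.3288 / 7 = 19.3327
Σ(R_m − R̄_m)² = 151.2088  ⇒  Var(R_m) = 151.2088 / 7 = 21.6013
β = Cov / Var(R_m) = 19.3327 / 21.6013 = 0.8950
MRP = 10.53% − 1.38% = 9.15%
E(R) = R_f + β × MRP = 1.38% + 0.8950 × 9.15% = 9.57%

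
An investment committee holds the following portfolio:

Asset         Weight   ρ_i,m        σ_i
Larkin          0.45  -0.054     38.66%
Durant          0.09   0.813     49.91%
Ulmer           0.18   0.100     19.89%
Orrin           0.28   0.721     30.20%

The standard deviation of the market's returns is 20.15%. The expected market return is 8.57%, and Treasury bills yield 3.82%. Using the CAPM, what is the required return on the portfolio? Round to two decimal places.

5.98%

β_Larkin = -0.054 × 38.66% / 20.15% = -0.1036
β_Durant = 0.813 × 49.91% / 20.15% = 2.0137
β_Ulmer = 0.100 × 19.89% / 20.15% = 0.0987
β_Orrin = 0.721 × 30.20% / 20.15% = 1.0806
β_P = Σ w_i β_i = 0.45×-0.1036 + 0.09×2.0137 + 0.18×0.0987 + 0.28×1.0806 = 0.4549
MRP = 8.57% − 3.82% = 4.75%
E(R_P) = R_f + β_P × MRP = 3.82% + 0.4549 × 4.75% = 5.98%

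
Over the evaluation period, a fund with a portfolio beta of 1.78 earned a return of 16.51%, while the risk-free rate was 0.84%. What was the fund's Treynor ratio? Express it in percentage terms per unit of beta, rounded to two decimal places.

Treynor = (R_P − R_f) / β_P = (16.51% − 0.84%) / 1.7800 = 15.67% / 1.7800 = 8.80%

8.80%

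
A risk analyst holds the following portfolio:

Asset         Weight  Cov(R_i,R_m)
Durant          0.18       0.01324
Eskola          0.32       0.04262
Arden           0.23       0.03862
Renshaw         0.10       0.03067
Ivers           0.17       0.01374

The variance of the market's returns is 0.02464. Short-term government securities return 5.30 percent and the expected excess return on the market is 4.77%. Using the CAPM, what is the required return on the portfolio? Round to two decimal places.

β_Durant = 0.01324 / 0.02464 = 0.5373
β_Eskola = 0.04262 / 0.02464 = 1.7297
β_Arden = 0.03862 / 0.02464 = 1.5674
β_Renshaw = 0.03067 / 0.02464 = 1.2447
β_Ivers = 0.01374 / 0.02464 = 0.5576
β_P = Σ w_i β_i = 0.18×0.5373 + 0.32×1.7297 + 0.23×1.5674 + 0.10×1.2447 + 0.17×0.5576 = 1.2300
E(R_P) = R_f + β_P × MRP = 5.30% + 1.2300 × 4.77% = 11.17%

11.17%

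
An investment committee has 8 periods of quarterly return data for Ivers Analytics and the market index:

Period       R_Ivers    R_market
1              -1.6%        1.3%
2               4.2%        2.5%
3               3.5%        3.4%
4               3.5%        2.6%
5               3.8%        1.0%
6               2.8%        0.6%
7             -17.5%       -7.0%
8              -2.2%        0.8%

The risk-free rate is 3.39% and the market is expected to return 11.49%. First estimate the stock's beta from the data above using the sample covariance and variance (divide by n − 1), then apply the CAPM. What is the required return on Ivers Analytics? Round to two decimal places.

20.70%

Mean R_i = (-1.6 + 4.2 + 3.5 + 3.5 + 3.8 + 2.8 − 17.5 − 2.2) / 8 = -0.4375%
Mean R_m = (1.3 + 2.5 + 3.4 + 2.6 + 1.0 + 0.6 − 7.0 + 0.8) / 8 = 0.6500%
Σ(R_i − R̄_i)(R_m − R̄_m) = 157.9150  ⇒  Cov = 157.9150 / 7 = 22.5593
Σ(R_m − R̄_m)² = 73.8800  ⇒  Var(R_m) = 73.8800 / 7 = 10.5543
β = Cov / Var(R_m) = 22.5593 / 10.5543 = 2.1375
MRP = 11.49% − 3.39% = 8.10%
E(R) = R_f + β × MRP = 3.39% + 2.1375 × 8.10% = 20.70%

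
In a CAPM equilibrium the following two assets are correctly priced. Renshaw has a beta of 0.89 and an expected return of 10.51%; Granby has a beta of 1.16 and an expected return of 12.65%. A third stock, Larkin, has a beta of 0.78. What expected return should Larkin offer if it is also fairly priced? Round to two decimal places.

MRP (SML slope) = (12.65% − 10.51%) / (1.16 − 0.89) = 2.14% / 0.27 = 7.9259%
R_f (intercept) = 10.51% − 0.89 × 7.9259% = 3.4559%
E(R_Larkin) = R_f + β × MRP = 3.4559% + 0.78 × 7.9259% = 9.64%

9.64%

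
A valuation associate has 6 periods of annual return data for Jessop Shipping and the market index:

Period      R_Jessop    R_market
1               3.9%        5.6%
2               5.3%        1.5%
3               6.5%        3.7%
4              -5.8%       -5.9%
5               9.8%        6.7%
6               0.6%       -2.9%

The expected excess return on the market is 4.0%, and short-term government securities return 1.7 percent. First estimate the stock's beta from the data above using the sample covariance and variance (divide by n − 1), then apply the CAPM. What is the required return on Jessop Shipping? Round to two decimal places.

Mean R_i = (3.9 + 5.3 + 6.5 − 5.8 + 9.8 + 0.6) / 6 = 3.3833%
Mean R_m = (5.6 + 1.5 + 3.7 − 5.9 + 6.7 − 2.9) / 6 = 1.4500%
Σ(R_i − R̄_i)(R_m − R̄_m) = 122.5450  ⇒  Cov = 122.5450 / 5 = 24.5090
Σ(R_m − R̄_m)² = 122.7950  ⇒  Var(R_m) = 122.7950 / 5 = 24.5590
β = Cov / Var(R_m) = 24.5090 / 24.5590 = 0.9980
E(R) = R_f + β × MRP = 1.7% + 0.9980 × 4.0% = 5.69%

5.69%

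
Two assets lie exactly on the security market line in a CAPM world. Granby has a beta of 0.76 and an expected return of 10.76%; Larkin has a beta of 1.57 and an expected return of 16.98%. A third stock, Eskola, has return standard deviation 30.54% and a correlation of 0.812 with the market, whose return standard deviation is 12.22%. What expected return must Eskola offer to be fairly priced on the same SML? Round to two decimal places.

20.51%

MRP = (16.98% − 10.76%) / (1.57 − 0.76) = 7.6790%
R_f = 10.76% − 0.76 × 7.6790% = 4.9240%
β_Eskola = ρ·σ_i/σ_m = 0.812 × 30.54 / 12.22 = 2.0293
E(R_Eskola) = R_f + β × MRP = 4.9240% + 2.0293 × 7.6790% = 20.51%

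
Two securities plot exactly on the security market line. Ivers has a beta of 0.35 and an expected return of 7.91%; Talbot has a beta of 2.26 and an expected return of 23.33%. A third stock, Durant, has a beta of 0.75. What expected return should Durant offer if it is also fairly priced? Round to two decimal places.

11.14%

MRP (SML slope) = (23.33% − 7.91%) / (2.26 − 0.35) = 15.42% / 1.91 = 8.0733%
R_f (intercept) = 7.91% − 0.35 × 8.0733% = 5.0843%
E(R_Durant) = R_f + β × MRP = 5.0843% + 0.75 × 8.0733% = 11.14%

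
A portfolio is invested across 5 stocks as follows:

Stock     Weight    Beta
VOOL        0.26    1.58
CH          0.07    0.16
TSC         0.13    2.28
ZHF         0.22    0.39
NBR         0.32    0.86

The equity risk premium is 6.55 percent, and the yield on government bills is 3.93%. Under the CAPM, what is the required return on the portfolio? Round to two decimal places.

11.00%

β_P = Σ w_i β_i = 0.26×1.58 + 0.07×0.16 + 0.13×2.28 + 0.22×0.39 + 0.32×0.86 = 1.0794
E(R_P) = R_f + β_P × MRP = 3.93% + 1.0794 × 6.55% = 11.00%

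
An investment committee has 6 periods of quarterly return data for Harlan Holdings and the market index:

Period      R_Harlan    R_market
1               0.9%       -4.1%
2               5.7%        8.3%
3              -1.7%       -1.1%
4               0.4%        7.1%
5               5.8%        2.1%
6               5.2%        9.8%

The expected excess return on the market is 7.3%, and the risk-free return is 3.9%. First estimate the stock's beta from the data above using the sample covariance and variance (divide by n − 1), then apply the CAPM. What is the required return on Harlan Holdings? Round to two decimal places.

Mean R_i = (0.9 + 5.7 − 1.7 + 0.4 + 5.8 + 5.2) / 6 = 2.7167%
Mean R_m = (-4.1 + 8.3 − 1.1 + 7.1 + 2.1 + 9.8) / 6 = 3.6833%
Σ(R_i − R̄_i)(R_m − R̄_m) = 51.4317  ⇒  Cov = 51.4317 / 5 = 10.2863
Σ(R_m − R̄_m)² = 156.3683  ⇒  Var(R_m) = 156.3683 / 5 = 31.2737
β = Cov / Var(R_m) = 10.2863 / 31.2737 = 0.3289
E(R) = R_f + β × MRP = 3.9% + 0.3289 × 7.3% = 6.30%

6.30%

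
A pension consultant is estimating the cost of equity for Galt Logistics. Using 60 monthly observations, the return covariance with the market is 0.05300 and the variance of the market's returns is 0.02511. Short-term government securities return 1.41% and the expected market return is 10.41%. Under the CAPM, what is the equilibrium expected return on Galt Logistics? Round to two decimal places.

β = Cov(R_i, R_m) / Var(R_m) = 0.05300 / 0.02511 = 2.1107
MRP = 10.41% − 1.41% = 9.00%
E(R) = R_f + β × MRP = 1.41% + 2.1107 × 9.00% = 20.41%

20.41%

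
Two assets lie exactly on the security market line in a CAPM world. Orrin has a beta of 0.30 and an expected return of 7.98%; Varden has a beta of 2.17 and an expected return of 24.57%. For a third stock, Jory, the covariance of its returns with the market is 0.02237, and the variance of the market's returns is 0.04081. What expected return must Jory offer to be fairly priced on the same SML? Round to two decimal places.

MRP = (24.57% − 7.98%) / (2.17 − 0.30) = 8.8717%
R_f = 7.98% − 0.30 × 8.8717% = 5.3185%
β_Jory = Cov / Var(R_m) = 0.02237 / 0.04081 = 0.5481
E(R_Jory) = R_f + β × MRP = 5.3185% + 0.5481 × 8.8717% = 10.18%

10.18%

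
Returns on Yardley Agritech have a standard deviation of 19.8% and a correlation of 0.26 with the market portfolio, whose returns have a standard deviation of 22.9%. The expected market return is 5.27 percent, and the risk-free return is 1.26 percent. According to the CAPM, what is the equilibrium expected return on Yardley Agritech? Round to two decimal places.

2.16%

β = ρ × σ_i / σ_m = 0.26 × 19.8% / 22.9% = 0.2248
MRP = 5.27% − 1.26% = 4.01%
E(R) = 1.26% + 0.2248 × 4.01% = 2.16%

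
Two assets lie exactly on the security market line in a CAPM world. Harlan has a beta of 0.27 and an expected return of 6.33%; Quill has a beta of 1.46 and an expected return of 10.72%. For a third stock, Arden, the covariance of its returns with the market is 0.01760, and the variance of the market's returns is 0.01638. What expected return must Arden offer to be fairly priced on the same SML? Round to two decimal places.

9.30%

MRP = (10.72% − 6.33%) / (1.46 − 0.27) = 3.6891%
R_f = 6.33% − 0.27 × 3.6891% = 5.3339%
β_Arden = Cov / Var(R_m) = 0.01760 / 0.01638 = 1.0745
E(R_Arden) = R_f + β × MRP = 5.3339% + 1.0745 × 3.6891% = 9.30%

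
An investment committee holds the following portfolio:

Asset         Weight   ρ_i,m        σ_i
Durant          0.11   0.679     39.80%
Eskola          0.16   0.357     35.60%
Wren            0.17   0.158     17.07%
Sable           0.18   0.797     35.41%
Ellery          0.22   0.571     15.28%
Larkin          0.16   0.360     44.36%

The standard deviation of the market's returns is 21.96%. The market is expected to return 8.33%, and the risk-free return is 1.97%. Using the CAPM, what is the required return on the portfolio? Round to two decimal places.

β_Durant = 0.679 × 39.80% / 21.96% = 1.2306
β_Eskola = 0.357 × 35.60% / 21.96% = 0.5787
β_Wren = 0.158 × 17.07% / 21.96% = 0.1228
β_Sable = 0.797 × 35.41% / 21.96% = 1.2851
β_Ellery = 0.571 × 15.28% / 21.96% = 0.3973
β_Larkin = 0.360 × 44.36% / 21.96% = 0.7272
β_P = Σ w_i β_i = 0.11×1.2306 + 0.16×0.5787 + 0.17×0.1228 + 0.18×1.2851 + 0.22×0.3973 + 0.16×0.7272 = 0.6839
MRP = 8.33% − 1.97% = 6.36%
E(R_P) = R_f + β_P × MRP = 1.97% + 0.6839 × 6.36% = 6.32%

6.32%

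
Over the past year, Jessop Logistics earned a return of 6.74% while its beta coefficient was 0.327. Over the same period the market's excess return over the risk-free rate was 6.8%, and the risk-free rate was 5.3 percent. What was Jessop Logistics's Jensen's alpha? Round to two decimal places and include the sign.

CAPM benchmark = R_f + β(R_m − R_f) = 5.3% + 0.327 × 6.8% = 7.5236%
α = actual − benchmark = 6.74% − 7.5236% = -0.78%

-0.78%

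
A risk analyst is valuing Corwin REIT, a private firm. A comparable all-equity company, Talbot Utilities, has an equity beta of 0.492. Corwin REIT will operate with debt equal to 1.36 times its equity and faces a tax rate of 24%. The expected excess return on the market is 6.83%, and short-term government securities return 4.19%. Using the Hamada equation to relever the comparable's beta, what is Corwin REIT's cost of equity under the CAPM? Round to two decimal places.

β_L = β_U × [1 + (1 − t)(D/E)] = 0.492 × [1 + (1 − 0.24) × 1.36]
    = 0.492 × [1 + 0.76 × 1.36] = 0.492 × 2.0336 = 1.0005
E(R) = R_f + β_L × MRP = 4.19% + 1.0005 × 6.83% = 11.02%

11.02%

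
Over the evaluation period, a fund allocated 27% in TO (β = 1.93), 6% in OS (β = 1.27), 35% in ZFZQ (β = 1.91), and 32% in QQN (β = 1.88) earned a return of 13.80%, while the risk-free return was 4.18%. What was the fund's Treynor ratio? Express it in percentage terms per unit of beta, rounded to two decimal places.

5.15%

β_P = 0.27×1.93 + 0.06×1.27 + 0.35×1.91 + 0.32×1.88 = 1.8674
Treynor = (R_P − R_f) / β_P = (13.80% − 4.18%) / 1.8674 = 9.62% / 1.8674 = 5.15%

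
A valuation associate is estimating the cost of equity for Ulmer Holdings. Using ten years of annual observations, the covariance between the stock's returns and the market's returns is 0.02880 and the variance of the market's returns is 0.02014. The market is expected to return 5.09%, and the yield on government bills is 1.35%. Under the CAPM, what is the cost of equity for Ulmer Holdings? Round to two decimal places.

β = Cov(R_i, R_m) / Var(R_m) = 0.02880 / 0.02014 = 1.4300
MRP = 5.09% − 1.35% = 3.74%
E(R) = R_f + β × MRP = 1.35% + 1.4300 × 3.74% = 6.70%

6.70%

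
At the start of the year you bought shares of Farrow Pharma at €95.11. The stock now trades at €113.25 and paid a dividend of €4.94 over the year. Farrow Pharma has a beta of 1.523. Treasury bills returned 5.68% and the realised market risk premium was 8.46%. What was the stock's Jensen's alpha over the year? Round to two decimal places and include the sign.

Realised HPR = (P1 + D1 − P0) / P0 = (113.25 + 4.94 − 95.11) / 95.11 = 23.08 / 95.11 = 24.2666%
CAPM required = R_f + β·MRP = 5.68% + 1.523 × 8.46% = 18.56458%
α = realised − required = 24.2666% − 18.56458% = +5.70%

+5.70%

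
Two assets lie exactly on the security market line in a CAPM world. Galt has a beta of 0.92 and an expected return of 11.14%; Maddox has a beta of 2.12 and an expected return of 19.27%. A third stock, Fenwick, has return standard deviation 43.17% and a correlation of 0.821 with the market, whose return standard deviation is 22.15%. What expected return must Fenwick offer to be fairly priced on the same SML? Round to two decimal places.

MRP = (19.27% − 11.14%) / (2.12 − 0.92) = 6.7750%
R_f = 11.14% − 0.92 × 6.7750% = 4.9070%
β_Fenwick = ρ·σ_i/σ_m = 0.821 × 43.17 / 22.15 = 1.6001
E(R_Fenwick) = R_f + β × MRP = 4.9070% + 1.6001 × 6.7750% = 15.75%

15.75%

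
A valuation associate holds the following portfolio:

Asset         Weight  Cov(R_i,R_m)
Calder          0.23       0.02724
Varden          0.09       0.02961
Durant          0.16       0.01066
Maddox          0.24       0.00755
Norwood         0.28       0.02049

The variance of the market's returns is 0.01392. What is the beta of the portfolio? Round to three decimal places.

1.306

β_Calder = 0.02724 / 0.01392 = 1.9569
β_Varden = 0.02961 / 0.01392 = 2.1272
β_Durant = 0.01066 / 0.01392 = 0.7658
β_Maddox = 0.00755 / 0.01392 = 0.5424
β_Norwood = 0.02049 / 0.01392 = 1.4720
β_P = Σ w_i β_i = 0.23×1.9569 + 0.09×2.1272 + 0.16×0.7658 + 0.24×0.5424 + 0.28×1.4720 = 1.3064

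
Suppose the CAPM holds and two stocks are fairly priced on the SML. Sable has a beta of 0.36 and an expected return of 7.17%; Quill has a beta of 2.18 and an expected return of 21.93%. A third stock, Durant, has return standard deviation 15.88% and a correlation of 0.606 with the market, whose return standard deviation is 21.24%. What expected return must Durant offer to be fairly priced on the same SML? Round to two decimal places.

MRP = (21.93% − 7.17%) / (2.18 − 0.36) = 8.1099%
R_f = 7.17% − 0.36 × 8.1099% = 4.2504%
β_Durant = ρ·σ_i/σ_m = 0.606 × 15.88 / 21.24 = 0.4531
E(R_Durant) = R_f + β × MRP = 4.2504% + 0.4531 × 8.1099% = 7.92%

7.92%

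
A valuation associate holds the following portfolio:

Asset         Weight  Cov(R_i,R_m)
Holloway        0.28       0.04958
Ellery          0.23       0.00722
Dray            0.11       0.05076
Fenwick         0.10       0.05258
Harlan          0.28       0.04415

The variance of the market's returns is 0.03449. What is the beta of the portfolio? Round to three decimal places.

β_Holloway = 0.04958 / 0.03449 = 1.4375
β_Ellery = 0.00722 / 0.03449 = 0.2093
β_Dray = 0.05076 / 0.03449 = 1.4717
β_Fenwick = 0.05258 / 0.03449 = 1.5245
β_Harlan = 0.04415 / 0.03449 = 1.2801
β_P = Σ w_i β_i = 0.28×1.4375 + 0.23×0.2093 + 0.11×1.4717 + 0.10×1.5245 + 0.28×1.2801 = 1.1234

1.123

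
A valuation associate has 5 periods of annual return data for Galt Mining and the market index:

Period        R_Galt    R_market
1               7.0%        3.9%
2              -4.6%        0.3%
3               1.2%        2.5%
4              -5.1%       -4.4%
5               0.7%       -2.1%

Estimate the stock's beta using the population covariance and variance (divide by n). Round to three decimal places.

Mean R_i = (7.0 − 4.6 + 1.2 − 5.1 + 0.7) / 5 = -0.1600%
Mean R_m = (3.9 + 0.3 + 2.5 − 4.4 − 2.1) / 5 = 0.0400%
Σ(R_i − R̄_i)(R_m − R̄_m) = 49.9220  ⇒  Cov = 49.9220 / 5 = 9.9844
Σ(R_m − R̄_m)² = 45.3120  ⇒  Var(R_m) = 45.3120 / 5 = 9.0624
β = Cov / Var(R_m) = 9.9844 / 9.0624 = 1.1017

1.102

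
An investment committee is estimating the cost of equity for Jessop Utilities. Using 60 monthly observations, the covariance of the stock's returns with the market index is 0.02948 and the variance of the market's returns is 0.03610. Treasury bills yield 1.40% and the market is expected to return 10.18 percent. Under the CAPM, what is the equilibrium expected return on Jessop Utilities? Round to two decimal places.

8.57%

β = Cov(R_i, R_m) / Var(R_m) = 0.02948 / 0.03610 = 0.8166
MRP = 10.18% − 1.40% = 8.78%
E(R) = R_f + β × MRP = 1.40% + 0.8166 × 8.78% = 8.57%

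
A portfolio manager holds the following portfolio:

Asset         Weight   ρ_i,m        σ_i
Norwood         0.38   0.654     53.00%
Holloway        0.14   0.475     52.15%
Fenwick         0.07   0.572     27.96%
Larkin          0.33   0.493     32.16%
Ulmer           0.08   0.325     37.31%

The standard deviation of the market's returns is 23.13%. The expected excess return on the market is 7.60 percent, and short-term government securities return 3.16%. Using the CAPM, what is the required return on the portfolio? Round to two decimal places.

β_Norwood = 0.654 × 53.00% / 23.13% = 1.4986
β_Holloway = 0.475 × 52.15% / 23.13% = 1.0710
β_Fenwick = 0.572 × 27.96% / 23.13% = 0.6914
β_Larkin = 0.493 × 32.16% / 23.13% = 0.6855
β_Ulmer = 0.325 × 37.31% / 23.13% = 0.5242
β_P = Σ w_i β_i = 0.38×1.4986 + 0.14×1.0710 + 0.07×0.6914 + 0.33×0.6855 + 0.08×0.5242 = 1.0360
E(R_P) = R_f + β_P × MRP = 3.16% + 1.0360 × 7.60% = 11.03%

11.03%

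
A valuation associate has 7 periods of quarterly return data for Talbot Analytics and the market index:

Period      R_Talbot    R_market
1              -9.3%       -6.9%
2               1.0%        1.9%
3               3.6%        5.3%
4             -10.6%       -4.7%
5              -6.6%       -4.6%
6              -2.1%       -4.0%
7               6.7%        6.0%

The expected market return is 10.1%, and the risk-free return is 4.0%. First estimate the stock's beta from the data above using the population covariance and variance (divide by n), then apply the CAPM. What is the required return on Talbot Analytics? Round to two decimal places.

Mean R_i = (-9.3 + 1.0 + 3.6 − 10.6 − 6.6 − 2.1 + 6.7) / 7 = -2.4714%
Mean R_m = (-6.9 + 1.9 + 5.3 − 4.7 − 4.6 − 4.0 + 6.0) / 7 = -1.0000%
Σ(R_i − R̄_i)(R_m − R̄_m) = 196.6300  ⇒  Cov = 196.6300 / 7 = 28.0900
Σ(R_m − R̄_m)² = 167.5600  ⇒  Var(R_m) = 167.5600 / 7 = 23.9371
β = Cov / Var(R_m) = 28.0900 / 23.9371 = 1.1735
MRP = 10.1% − 4.0% = 6.10%
E(R) = R_f + β × MRP = 4.0% + 1.1735 × 6.1% = 11.16%

11.16%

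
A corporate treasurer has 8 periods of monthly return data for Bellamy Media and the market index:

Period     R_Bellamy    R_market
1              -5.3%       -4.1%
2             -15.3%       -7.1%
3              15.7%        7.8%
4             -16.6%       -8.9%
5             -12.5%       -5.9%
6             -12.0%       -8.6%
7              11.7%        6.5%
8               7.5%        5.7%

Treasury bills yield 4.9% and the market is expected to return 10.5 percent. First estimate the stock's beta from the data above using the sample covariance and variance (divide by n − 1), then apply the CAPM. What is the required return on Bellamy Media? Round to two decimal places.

14.86%

Mean R_i = (-5.3 − 15.3 + 15.7 − 16.6 − 12.5 − 12.0 + 11.7 + 7.5) / 8 = -3.3500%
Mean R_m = (-4.1 − 7.1 + 7.8 − 8.9 − 5.9 − 8.6 + 6.5 + 5.7) / 8 = -1.8250%
Σ(R_i − R̄_i)(R_m − R̄_m) = 647.4000  ⇒  Cov = 647.4000 / 7 = 92.4857
Σ(R_m − R̄_m)² = 364.1350  ⇒  Var(R_m) = 364.1350 / 7 = 52.0193
β = Cov / Var(R_m) = 92.4857 / 52.0193 = 1.7779
MRP = 10.5% − 4.9% = 5.60%
E(R) = R_f + β × MRP = 4.9% + 1.7779 × 5.6% = 14.86%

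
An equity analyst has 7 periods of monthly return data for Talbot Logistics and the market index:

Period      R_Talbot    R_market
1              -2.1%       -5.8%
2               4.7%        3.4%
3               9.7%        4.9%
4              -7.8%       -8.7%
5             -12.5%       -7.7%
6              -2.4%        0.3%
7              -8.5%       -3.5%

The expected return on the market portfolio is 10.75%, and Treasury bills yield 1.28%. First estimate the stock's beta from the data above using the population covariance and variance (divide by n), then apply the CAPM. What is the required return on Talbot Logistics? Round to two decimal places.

13.35%

Mean R_i = (-2.1 + 4.7 + 9.7 − 7.8 − 12.5 − 2.4 − 8.5) / 7 = -2.7000%
Mean R_m = (-5.8 + 3.4 + 4.9 − 8.7 − 7.7 + 0.3 − 3.5) / 7 = -2.4429%
Σ(R_i − R̄_i)(R_m − R̄_m) = 222.6600  ⇒  Cov = 222.6600 / 7 = 31.8086
Σ(R_m − R̄_m)² = 174.7571  ⇒  Var(R_m) = 174.7571 / 7 = 24.9653
β = Cov / Var(R_m) = 31.8086 / 24.9653 = 1.2741
MRP = 10.75% − 1.28% = 9.47%
E(R) = R_f + β × MRP = 1.28% + 1.2741 × 9.47% = 13.35%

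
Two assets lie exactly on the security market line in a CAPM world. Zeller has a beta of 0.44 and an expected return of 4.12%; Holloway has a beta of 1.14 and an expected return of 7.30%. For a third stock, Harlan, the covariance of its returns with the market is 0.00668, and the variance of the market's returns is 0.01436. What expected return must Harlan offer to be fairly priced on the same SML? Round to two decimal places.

MRP = (7.30% − 4.12%) / (1.14 − 0.44) = 4.5429%
R_f = 4.12% − 0.44 × 4.5429% = 2.1211%
β_Harlan = Cov / Var(R_m) = 0.00668 / 0.01436 = 0.4652
E(R_Harlan) = R_f + β × MRP = 2.1211% + 0.4652 × 4.5429% = 4.23%

4.23%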